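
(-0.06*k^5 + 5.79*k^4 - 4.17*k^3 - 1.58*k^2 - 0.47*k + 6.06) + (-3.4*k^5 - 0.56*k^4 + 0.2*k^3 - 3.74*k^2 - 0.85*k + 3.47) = -3.46*k^5 + 5.23*k^4 - 3.97*k^3 - 5.32*k^2 - 1.32*k + 9.53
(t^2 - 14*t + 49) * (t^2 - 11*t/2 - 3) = t^4 - 39*t^3/2 + 123*t^2 - 455*t/2 - 147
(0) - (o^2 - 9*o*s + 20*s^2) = -o^2 + 9*o*s - 20*s^2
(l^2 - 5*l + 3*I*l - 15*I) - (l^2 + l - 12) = -6*l + 3*I*l + 12 - 15*I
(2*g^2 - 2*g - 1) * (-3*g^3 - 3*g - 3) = -6*g^5 + 6*g^4 - 3*g^3 + 9*g + 3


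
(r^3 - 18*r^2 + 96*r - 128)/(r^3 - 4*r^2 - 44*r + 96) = (r - 8)/(r + 6)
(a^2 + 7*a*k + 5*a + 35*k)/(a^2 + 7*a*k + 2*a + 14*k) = (a + 5)/(a + 2)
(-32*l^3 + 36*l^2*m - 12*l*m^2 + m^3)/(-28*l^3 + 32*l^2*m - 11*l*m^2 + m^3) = (8*l - m)/(7*l - m)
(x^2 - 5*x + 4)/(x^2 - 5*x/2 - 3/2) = 2*(-x^2 + 5*x - 4)/(-2*x^2 + 5*x + 3)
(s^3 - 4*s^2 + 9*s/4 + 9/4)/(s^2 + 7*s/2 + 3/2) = (2*s^2 - 9*s + 9)/(2*(s + 3))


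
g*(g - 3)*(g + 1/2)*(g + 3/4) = g^4 - 7*g^3/4 - 27*g^2/8 - 9*g/8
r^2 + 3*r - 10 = (r - 2)*(r + 5)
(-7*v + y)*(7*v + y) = -49*v^2 + y^2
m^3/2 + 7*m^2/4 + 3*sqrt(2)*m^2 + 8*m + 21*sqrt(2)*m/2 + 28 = (m/2 + sqrt(2))*(m + 7/2)*(m + 4*sqrt(2))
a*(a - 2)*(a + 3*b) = a^3 + 3*a^2*b - 2*a^2 - 6*a*b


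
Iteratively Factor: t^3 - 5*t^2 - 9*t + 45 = (t + 3)*(t^2 - 8*t + 15) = (t - 5)*(t + 3)*(t - 3)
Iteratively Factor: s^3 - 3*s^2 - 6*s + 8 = (s + 2)*(s^2 - 5*s + 4) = (s - 4)*(s + 2)*(s - 1)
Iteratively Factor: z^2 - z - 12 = (z + 3)*(z - 4)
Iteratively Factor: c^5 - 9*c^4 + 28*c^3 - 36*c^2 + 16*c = (c - 4)*(c^4 - 5*c^3 + 8*c^2 - 4*c) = c*(c - 4)*(c^3 - 5*c^2 + 8*c - 4) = c*(c - 4)*(c - 2)*(c^2 - 3*c + 2) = c*(c - 4)*(c - 2)*(c - 1)*(c - 2)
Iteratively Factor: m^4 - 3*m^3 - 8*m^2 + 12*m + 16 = (m + 1)*(m^3 - 4*m^2 - 4*m + 16) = (m - 4)*(m + 1)*(m^2 - 4) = (m - 4)*(m - 2)*(m + 1)*(m + 2)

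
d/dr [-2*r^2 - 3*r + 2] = -4*r - 3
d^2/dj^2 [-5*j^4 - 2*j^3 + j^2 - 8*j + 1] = -60*j^2 - 12*j + 2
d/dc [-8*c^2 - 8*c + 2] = -16*c - 8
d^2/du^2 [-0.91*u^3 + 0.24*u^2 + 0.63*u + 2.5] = 0.48 - 5.46*u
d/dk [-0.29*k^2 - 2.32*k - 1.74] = -0.58*k - 2.32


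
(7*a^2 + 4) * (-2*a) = -14*a^3 - 8*a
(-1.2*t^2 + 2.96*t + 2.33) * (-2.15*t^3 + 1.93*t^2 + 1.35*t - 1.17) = 2.58*t^5 - 8.68*t^4 - 0.916700000000001*t^3 + 9.8969*t^2 - 0.317699999999999*t - 2.7261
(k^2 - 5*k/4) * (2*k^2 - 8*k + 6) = 2*k^4 - 21*k^3/2 + 16*k^2 - 15*k/2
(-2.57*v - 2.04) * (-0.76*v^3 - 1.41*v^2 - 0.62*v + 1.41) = 1.9532*v^4 + 5.1741*v^3 + 4.4698*v^2 - 2.3589*v - 2.8764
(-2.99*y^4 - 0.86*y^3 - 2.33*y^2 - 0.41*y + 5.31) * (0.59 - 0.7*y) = 2.093*y^5 - 1.1621*y^4 + 1.1236*y^3 - 1.0877*y^2 - 3.9589*y + 3.1329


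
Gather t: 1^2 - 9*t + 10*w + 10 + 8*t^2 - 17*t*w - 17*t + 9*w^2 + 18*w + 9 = 8*t^2 + t*(-17*w - 26) + 9*w^2 + 28*w + 20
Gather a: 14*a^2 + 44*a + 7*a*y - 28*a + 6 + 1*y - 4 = 14*a^2 + a*(7*y + 16) + y + 2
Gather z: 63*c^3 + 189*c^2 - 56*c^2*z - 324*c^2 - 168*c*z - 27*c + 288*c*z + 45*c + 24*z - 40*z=63*c^3 - 135*c^2 + 18*c + z*(-56*c^2 + 120*c - 16)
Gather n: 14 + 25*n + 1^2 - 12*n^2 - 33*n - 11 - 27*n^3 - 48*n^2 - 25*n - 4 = -27*n^3 - 60*n^2 - 33*n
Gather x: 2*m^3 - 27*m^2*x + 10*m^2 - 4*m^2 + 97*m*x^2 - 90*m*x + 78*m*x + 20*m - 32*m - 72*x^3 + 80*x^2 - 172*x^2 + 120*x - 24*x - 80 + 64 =2*m^3 + 6*m^2 - 12*m - 72*x^3 + x^2*(97*m - 92) + x*(-27*m^2 - 12*m + 96) - 16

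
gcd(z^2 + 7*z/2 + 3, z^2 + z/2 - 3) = z + 2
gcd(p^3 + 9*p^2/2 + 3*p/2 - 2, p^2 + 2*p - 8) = p + 4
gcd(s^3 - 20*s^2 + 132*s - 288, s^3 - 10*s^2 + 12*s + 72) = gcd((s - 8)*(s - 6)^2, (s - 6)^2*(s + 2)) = s^2 - 12*s + 36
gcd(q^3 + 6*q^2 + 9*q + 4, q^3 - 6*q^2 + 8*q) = 1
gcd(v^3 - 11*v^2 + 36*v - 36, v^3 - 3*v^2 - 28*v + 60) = v^2 - 8*v + 12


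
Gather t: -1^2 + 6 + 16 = 21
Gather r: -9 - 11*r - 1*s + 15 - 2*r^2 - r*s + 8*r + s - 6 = -2*r^2 + r*(-s - 3)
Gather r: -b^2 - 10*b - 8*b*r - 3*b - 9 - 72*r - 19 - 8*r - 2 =-b^2 - 13*b + r*(-8*b - 80) - 30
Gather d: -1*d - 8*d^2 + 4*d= -8*d^2 + 3*d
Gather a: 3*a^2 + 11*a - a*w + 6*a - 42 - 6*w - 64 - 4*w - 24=3*a^2 + a*(17 - w) - 10*w - 130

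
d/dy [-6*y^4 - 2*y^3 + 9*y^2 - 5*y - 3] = -24*y^3 - 6*y^2 + 18*y - 5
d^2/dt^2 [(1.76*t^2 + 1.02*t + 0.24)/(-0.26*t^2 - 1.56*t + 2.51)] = (1.289808*t^3 - 6.9888*t^2 - 4.577976*t - 31.645552)/(0.017576*t^6 + 0.316368*t^5 + 1.38918*t^4 - 2.31192*t^3 - 13.41093*t^2 + 29.484468*t - 15.813251)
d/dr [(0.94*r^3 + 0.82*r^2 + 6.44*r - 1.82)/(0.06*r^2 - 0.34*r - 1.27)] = (0.0564*r^4 - 0.6392*r^3 - 4.2466*r^2 - 1.8644*r - 8.7976)/(0.0036*r^4 - 0.0408*r^3 - 0.0368*r^2 + 0.8636*r + 1.6129)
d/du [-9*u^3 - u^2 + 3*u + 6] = -27*u^2 - 2*u + 3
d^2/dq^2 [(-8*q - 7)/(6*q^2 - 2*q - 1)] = 4*(2*(6*q - 1)^2*(8*q + 7) + (72*q + 13)*(-6*q^2 + 2*q + 1))/(-6*q^2 + 2*q + 1)^3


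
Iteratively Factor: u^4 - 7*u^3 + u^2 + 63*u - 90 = (u - 2)*(u^3 - 5*u^2 - 9*u + 45) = (u - 2)*(u + 3)*(u^2 - 8*u + 15) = (u - 5)*(u - 2)*(u + 3)*(u - 3)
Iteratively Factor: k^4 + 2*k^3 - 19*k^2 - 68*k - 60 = (k + 3)*(k^3 - k^2 - 16*k - 20) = (k + 2)*(k + 3)*(k^2 - 3*k - 10) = (k + 2)^2*(k + 3)*(k - 5)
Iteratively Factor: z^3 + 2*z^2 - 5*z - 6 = (z + 1)*(z^2 + z - 6) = (z - 2)*(z + 1)*(z + 3)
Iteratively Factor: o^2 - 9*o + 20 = (o - 4)*(o - 5)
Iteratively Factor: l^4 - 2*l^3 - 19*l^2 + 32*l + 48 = (l + 4)*(l^3 - 6*l^2 + 5*l + 12) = (l - 3)*(l + 4)*(l^2 - 3*l - 4) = (l - 4)*(l - 3)*(l + 4)*(l + 1)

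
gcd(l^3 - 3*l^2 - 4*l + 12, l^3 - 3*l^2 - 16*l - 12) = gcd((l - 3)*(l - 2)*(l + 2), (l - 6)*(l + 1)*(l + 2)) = l + 2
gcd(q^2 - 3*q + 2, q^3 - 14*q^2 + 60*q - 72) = q - 2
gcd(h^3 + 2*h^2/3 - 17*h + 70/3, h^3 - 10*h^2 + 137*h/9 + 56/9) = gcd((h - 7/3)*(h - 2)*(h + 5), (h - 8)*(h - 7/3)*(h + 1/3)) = h - 7/3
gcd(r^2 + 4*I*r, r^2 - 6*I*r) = r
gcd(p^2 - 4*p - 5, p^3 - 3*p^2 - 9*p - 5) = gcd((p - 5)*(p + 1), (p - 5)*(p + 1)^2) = p^2 - 4*p - 5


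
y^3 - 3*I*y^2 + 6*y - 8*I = (y - 4*I)*(y - I)*(y + 2*I)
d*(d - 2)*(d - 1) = d^3 - 3*d^2 + 2*d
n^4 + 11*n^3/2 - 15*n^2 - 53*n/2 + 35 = (n - 5/2)*(n - 1)*(n + 2)*(n + 7)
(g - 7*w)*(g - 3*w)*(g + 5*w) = g^3 - 5*g^2*w - 29*g*w^2 + 105*w^3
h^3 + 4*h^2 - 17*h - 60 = (h - 4)*(h + 3)*(h + 5)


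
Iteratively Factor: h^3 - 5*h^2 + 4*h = (h - 4)*(h^2 - h) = (h - 4)*(h - 1)*(h)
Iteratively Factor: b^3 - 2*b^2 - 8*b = (b + 2)*(b^2 - 4*b) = b*(b + 2)*(b - 4)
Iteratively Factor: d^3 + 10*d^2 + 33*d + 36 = (d + 3)*(d^2 + 7*d + 12) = (d + 3)*(d + 4)*(d + 3)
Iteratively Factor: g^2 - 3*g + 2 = (g - 1)*(g - 2)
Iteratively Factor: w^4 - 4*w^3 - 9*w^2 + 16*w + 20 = (w + 2)*(w^3 - 6*w^2 + 3*w + 10) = (w - 5)*(w + 2)*(w^2 - w - 2) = (w - 5)*(w + 1)*(w + 2)*(w - 2)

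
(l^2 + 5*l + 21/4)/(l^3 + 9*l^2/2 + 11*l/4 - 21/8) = 2/(2*l - 1)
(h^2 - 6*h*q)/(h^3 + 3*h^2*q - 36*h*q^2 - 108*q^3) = h/(h^2 + 9*h*q + 18*q^2)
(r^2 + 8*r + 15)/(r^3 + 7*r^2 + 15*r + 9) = (r + 5)/(r^2 + 4*r + 3)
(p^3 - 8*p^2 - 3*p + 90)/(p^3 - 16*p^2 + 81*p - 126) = (p^2 - 2*p - 15)/(p^2 - 10*p + 21)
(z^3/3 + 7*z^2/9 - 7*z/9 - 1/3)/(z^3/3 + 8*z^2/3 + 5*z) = (3*z^2 - 2*z - 1)/(3*z*(z + 5))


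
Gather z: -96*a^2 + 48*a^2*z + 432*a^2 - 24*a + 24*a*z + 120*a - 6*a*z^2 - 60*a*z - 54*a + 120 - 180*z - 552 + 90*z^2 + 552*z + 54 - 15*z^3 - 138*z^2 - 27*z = 336*a^2 + 42*a - 15*z^3 + z^2*(-6*a - 48) + z*(48*a^2 - 36*a + 345) - 378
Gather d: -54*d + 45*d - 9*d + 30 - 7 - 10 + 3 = 16 - 18*d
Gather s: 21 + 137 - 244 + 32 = -54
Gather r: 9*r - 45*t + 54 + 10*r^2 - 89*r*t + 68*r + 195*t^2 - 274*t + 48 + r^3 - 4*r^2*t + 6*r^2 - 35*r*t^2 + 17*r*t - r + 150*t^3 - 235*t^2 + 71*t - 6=r^3 + r^2*(16 - 4*t) + r*(-35*t^2 - 72*t + 76) + 150*t^3 - 40*t^2 - 248*t + 96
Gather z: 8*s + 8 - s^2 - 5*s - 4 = -s^2 + 3*s + 4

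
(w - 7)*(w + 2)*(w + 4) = w^3 - w^2 - 34*w - 56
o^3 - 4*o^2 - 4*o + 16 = (o - 4)*(o - 2)*(o + 2)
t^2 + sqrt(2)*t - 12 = (t - 2*sqrt(2))*(t + 3*sqrt(2))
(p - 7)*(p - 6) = p^2 - 13*p + 42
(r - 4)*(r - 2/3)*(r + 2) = r^3 - 8*r^2/3 - 20*r/3 + 16/3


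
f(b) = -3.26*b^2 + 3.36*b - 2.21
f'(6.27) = -37.52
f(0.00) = -2.21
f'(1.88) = -8.90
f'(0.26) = 1.66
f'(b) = 3.36 - 6.52*b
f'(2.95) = -15.87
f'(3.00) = -16.20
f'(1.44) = -6.03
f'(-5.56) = 39.61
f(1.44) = -4.13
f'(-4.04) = 29.70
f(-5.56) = -121.67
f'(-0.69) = 7.86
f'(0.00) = 3.36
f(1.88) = -7.42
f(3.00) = -21.47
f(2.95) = -20.67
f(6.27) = -109.30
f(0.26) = -1.56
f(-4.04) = -68.99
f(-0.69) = -6.08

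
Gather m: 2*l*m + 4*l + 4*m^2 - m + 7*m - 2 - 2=4*l + 4*m^2 + m*(2*l + 6) - 4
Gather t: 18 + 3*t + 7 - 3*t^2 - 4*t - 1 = -3*t^2 - t + 24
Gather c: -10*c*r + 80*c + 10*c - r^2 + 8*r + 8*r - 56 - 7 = c*(90 - 10*r) - r^2 + 16*r - 63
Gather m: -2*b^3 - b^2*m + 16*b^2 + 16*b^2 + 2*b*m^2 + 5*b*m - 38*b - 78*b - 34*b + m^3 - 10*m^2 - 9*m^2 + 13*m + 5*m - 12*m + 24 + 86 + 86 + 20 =-2*b^3 + 32*b^2 - 150*b + m^3 + m^2*(2*b - 19) + m*(-b^2 + 5*b + 6) + 216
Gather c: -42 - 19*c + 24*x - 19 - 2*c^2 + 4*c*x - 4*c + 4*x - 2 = -2*c^2 + c*(4*x - 23) + 28*x - 63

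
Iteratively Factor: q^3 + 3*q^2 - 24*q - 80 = (q + 4)*(q^2 - q - 20) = (q + 4)^2*(q - 5)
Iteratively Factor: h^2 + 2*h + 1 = (h + 1)*(h + 1)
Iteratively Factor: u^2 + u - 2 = (u - 1)*(u + 2)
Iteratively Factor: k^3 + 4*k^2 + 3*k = (k + 1)*(k^2 + 3*k) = (k + 1)*(k + 3)*(k)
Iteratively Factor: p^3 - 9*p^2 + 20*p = (p - 4)*(p^2 - 5*p) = (p - 5)*(p - 4)*(p)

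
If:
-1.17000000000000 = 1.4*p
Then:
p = -0.84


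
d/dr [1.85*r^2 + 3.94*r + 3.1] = 3.7*r + 3.94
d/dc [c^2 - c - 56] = 2*c - 1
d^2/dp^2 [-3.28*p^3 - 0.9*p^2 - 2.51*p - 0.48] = -19.68*p - 1.8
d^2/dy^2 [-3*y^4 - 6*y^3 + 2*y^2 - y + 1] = -36*y^2 - 36*y + 4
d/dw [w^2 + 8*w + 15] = 2*w + 8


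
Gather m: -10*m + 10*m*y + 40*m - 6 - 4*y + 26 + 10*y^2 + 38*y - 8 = m*(10*y + 30) + 10*y^2 + 34*y + 12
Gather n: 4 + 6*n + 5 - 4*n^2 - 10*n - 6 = -4*n^2 - 4*n + 3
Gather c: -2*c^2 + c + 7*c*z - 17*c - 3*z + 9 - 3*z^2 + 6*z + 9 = -2*c^2 + c*(7*z - 16) - 3*z^2 + 3*z + 18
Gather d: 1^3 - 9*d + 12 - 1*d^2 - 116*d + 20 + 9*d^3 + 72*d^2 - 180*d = 9*d^3 + 71*d^2 - 305*d + 33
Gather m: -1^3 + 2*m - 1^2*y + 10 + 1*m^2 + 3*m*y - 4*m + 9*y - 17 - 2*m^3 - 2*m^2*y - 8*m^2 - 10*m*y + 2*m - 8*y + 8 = -2*m^3 + m^2*(-2*y - 7) - 7*m*y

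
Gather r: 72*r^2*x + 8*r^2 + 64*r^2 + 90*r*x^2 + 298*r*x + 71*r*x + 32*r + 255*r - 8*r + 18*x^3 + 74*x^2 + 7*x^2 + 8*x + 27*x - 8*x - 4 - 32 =r^2*(72*x + 72) + r*(90*x^2 + 369*x + 279) + 18*x^3 + 81*x^2 + 27*x - 36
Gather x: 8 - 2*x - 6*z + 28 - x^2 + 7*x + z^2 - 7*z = -x^2 + 5*x + z^2 - 13*z + 36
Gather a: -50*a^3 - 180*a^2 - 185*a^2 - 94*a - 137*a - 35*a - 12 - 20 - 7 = -50*a^3 - 365*a^2 - 266*a - 39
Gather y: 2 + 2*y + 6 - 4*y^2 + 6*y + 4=-4*y^2 + 8*y + 12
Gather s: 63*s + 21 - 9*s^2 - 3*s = -9*s^2 + 60*s + 21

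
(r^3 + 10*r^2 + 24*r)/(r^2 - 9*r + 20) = r*(r^2 + 10*r + 24)/(r^2 - 9*r + 20)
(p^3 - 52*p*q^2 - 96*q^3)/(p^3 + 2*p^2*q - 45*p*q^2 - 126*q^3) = (p^2 - 6*p*q - 16*q^2)/(p^2 - 4*p*q - 21*q^2)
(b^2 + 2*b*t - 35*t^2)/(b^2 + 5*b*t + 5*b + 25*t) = (b^2 + 2*b*t - 35*t^2)/(b^2 + 5*b*t + 5*b + 25*t)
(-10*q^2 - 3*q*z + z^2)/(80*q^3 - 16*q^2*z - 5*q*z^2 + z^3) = (2*q + z)/(-16*q^2 + z^2)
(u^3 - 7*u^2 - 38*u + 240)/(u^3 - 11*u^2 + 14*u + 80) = (u + 6)/(u + 2)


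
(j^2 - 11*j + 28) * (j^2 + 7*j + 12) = j^4 - 4*j^3 - 37*j^2 + 64*j + 336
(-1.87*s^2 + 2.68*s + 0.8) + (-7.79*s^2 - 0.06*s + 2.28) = -9.66*s^2 + 2.62*s + 3.08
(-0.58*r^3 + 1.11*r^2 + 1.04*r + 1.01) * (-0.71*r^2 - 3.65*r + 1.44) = 0.4118*r^5 + 1.3289*r^4 - 5.6251*r^3 - 2.9147*r^2 - 2.1889*r + 1.4544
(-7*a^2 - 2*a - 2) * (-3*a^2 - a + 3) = 21*a^4 + 13*a^3 - 13*a^2 - 4*a - 6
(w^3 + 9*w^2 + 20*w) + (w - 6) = w^3 + 9*w^2 + 21*w - 6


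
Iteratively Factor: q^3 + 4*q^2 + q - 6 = (q + 2)*(q^2 + 2*q - 3) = (q - 1)*(q + 2)*(q + 3)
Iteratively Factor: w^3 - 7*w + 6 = (w - 2)*(w^2 + 2*w - 3) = (w - 2)*(w - 1)*(w + 3)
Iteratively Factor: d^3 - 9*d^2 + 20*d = (d)*(d^2 - 9*d + 20) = d*(d - 5)*(d - 4)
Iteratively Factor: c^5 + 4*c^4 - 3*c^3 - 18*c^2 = (c)*(c^4 + 4*c^3 - 3*c^2 - 18*c) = c*(c + 3)*(c^3 + c^2 - 6*c) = c*(c - 2)*(c + 3)*(c^2 + 3*c) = c*(c - 2)*(c + 3)^2*(c)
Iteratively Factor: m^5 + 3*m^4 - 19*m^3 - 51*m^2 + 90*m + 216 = (m - 3)*(m^4 + 6*m^3 - m^2 - 54*m - 72) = (m - 3)^2*(m^3 + 9*m^2 + 26*m + 24) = (m - 3)^2*(m + 3)*(m^2 + 6*m + 8) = (m - 3)^2*(m + 3)*(m + 4)*(m + 2)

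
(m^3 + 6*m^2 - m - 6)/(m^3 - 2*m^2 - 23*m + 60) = (m^3 + 6*m^2 - m - 6)/(m^3 - 2*m^2 - 23*m + 60)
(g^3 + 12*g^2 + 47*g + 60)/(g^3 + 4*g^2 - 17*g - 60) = (g + 4)/(g - 4)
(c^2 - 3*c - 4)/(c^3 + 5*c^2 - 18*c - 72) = (c + 1)/(c^2 + 9*c + 18)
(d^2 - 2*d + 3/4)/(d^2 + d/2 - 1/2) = (d - 3/2)/(d + 1)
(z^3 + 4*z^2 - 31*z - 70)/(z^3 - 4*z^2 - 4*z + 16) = (z^2 + 2*z - 35)/(z^2 - 6*z + 8)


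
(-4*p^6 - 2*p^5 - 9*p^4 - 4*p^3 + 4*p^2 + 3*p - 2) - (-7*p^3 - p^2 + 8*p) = -4*p^6 - 2*p^5 - 9*p^4 + 3*p^3 + 5*p^2 - 5*p - 2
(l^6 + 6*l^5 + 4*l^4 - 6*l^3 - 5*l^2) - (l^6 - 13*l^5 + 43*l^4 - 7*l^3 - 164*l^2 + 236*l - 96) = 19*l^5 - 39*l^4 + l^3 + 159*l^2 - 236*l + 96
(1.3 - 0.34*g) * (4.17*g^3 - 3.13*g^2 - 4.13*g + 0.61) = -1.4178*g^4 + 6.4852*g^3 - 2.6648*g^2 - 5.5764*g + 0.793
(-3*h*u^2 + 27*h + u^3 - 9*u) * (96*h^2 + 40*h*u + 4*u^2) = -288*h^3*u^2 + 2592*h^3 - 24*h^2*u^3 + 216*h^2*u + 28*h*u^4 - 252*h*u^2 + 4*u^5 - 36*u^3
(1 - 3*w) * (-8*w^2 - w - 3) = 24*w^3 - 5*w^2 + 8*w - 3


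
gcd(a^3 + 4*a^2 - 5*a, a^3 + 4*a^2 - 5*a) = a^3 + 4*a^2 - 5*a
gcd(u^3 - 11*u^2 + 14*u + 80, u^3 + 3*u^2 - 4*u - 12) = u + 2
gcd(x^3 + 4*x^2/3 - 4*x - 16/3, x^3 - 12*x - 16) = x + 2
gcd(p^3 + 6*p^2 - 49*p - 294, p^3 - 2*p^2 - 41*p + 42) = p^2 - p - 42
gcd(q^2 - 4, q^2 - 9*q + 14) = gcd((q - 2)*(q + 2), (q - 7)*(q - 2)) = q - 2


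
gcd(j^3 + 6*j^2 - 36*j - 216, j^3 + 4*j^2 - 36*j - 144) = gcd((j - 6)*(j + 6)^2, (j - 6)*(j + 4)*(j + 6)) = j^2 - 36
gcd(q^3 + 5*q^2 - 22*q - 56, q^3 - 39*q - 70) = q + 2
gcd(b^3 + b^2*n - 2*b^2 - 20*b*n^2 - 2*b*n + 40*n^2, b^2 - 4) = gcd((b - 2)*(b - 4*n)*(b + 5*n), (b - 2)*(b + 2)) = b - 2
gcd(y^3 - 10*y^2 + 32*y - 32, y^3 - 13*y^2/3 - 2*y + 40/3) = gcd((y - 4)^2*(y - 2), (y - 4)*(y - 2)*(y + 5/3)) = y^2 - 6*y + 8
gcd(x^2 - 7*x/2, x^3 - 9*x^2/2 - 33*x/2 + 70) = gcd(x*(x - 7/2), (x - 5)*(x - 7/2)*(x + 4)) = x - 7/2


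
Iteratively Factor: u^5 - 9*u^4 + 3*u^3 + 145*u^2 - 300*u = (u - 5)*(u^4 - 4*u^3 - 17*u^2 + 60*u) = (u - 5)*(u - 3)*(u^3 - u^2 - 20*u) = (u - 5)^2*(u - 3)*(u^2 + 4*u) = (u - 5)^2*(u - 3)*(u + 4)*(u)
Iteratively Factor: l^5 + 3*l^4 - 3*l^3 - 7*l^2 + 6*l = (l - 1)*(l^4 + 4*l^3 + l^2 - 6*l) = (l - 1)^2*(l^3 + 5*l^2 + 6*l) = (l - 1)^2*(l + 2)*(l^2 + 3*l) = l*(l - 1)^2*(l + 2)*(l + 3)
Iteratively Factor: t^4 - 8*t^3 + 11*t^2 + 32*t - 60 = (t - 3)*(t^3 - 5*t^2 - 4*t + 20) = (t - 5)*(t - 3)*(t^2 - 4) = (t - 5)*(t - 3)*(t - 2)*(t + 2)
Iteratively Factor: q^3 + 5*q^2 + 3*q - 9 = (q + 3)*(q^2 + 2*q - 3) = (q + 3)^2*(q - 1)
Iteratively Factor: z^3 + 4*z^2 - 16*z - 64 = (z + 4)*(z^2 - 16) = (z + 4)^2*(z - 4)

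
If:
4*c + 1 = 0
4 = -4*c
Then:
No Solution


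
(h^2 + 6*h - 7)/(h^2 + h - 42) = (h - 1)/(h - 6)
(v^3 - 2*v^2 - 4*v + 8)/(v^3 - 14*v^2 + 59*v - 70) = (v^2 - 4)/(v^2 - 12*v + 35)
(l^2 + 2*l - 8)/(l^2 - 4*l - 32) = (l - 2)/(l - 8)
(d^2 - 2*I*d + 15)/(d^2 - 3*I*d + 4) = (d^2 - 2*I*d + 15)/(d^2 - 3*I*d + 4)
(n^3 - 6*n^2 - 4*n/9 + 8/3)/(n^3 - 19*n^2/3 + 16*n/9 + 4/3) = (3*n + 2)/(3*n + 1)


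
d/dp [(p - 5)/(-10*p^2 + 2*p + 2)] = (-5*p^2 + p + (p - 5)*(10*p - 1) + 1)/(2*(-5*p^2 + p + 1)^2)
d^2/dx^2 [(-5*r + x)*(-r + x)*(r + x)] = -10*r + 6*x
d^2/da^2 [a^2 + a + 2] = 2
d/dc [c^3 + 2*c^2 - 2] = c*(3*c + 4)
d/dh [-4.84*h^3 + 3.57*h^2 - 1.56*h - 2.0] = -14.52*h^2 + 7.14*h - 1.56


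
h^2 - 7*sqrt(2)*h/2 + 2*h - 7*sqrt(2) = (h + 2)*(h - 7*sqrt(2)/2)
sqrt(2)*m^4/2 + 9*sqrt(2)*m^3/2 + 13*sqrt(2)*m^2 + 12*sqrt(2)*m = m*(m + 3)*(m + 4)*(sqrt(2)*m/2 + sqrt(2))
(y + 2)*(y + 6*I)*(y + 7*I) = y^3 + 2*y^2 + 13*I*y^2 - 42*y + 26*I*y - 84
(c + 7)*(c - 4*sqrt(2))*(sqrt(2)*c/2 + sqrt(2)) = sqrt(2)*c^3/2 - 4*c^2 + 9*sqrt(2)*c^2/2 - 36*c + 7*sqrt(2)*c - 56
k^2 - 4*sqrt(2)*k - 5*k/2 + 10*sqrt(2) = (k - 5/2)*(k - 4*sqrt(2))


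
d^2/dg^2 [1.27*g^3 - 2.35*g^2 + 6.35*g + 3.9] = 7.62*g - 4.7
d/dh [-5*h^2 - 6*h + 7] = -10*h - 6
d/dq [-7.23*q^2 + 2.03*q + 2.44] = 2.03 - 14.46*q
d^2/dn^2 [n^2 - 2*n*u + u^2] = 2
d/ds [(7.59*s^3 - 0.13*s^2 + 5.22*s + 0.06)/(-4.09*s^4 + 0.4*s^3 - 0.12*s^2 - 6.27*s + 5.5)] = (31.0431*s^6 - 1.0634*s^5 + 63.1906*s^4 - 98.373*s^3 + 126.6045*s^2 - 1.4156*s + 29.0862)/(16.7281*s^8 - 3.272*s^7 + 1.1416*s^6 + 51.1926*s^5 - 49.9916*s^4 + 5.9048*s^3 + 37.9929*s^2 - 68.97*s + 30.25)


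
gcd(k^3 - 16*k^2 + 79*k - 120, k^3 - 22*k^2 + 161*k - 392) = k - 8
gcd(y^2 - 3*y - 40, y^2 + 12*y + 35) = y + 5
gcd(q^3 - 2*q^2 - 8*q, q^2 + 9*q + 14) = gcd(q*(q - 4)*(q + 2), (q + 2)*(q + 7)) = q + 2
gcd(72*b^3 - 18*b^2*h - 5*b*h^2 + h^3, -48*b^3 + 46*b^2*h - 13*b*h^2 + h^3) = 3*b - h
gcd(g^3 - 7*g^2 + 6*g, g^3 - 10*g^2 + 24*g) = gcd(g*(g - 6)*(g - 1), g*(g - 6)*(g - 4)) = g^2 - 6*g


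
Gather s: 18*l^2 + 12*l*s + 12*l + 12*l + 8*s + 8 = 18*l^2 + 24*l + s*(12*l + 8) + 8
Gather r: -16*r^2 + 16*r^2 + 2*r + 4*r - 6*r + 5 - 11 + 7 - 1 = 0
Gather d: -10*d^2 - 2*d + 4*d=-10*d^2 + 2*d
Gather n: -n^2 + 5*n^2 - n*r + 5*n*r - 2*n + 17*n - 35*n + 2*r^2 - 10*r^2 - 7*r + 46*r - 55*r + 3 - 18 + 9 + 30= 4*n^2 + n*(4*r - 20) - 8*r^2 - 16*r + 24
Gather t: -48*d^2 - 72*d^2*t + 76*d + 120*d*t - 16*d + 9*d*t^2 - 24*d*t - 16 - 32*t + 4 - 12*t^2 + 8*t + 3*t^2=-48*d^2 + 60*d + t^2*(9*d - 9) + t*(-72*d^2 + 96*d - 24) - 12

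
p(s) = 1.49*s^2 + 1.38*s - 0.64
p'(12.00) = 37.14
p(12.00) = 230.48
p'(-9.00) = -25.44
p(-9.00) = 107.63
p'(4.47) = 14.70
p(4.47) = 35.30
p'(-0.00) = 1.38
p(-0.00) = -0.64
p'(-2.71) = -6.70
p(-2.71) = 6.56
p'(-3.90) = -10.24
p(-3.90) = 16.64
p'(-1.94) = -4.40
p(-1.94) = 2.29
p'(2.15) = 7.79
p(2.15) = 9.21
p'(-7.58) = -21.21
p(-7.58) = 74.51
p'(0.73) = 3.56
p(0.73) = 1.16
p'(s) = 2.98*s + 1.38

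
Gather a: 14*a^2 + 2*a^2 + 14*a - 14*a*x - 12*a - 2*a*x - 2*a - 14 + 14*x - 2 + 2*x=16*a^2 - 16*a*x + 16*x - 16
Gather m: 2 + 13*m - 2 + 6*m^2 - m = 6*m^2 + 12*m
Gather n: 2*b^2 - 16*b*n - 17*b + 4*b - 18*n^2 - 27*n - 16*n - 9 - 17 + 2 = 2*b^2 - 13*b - 18*n^2 + n*(-16*b - 43) - 24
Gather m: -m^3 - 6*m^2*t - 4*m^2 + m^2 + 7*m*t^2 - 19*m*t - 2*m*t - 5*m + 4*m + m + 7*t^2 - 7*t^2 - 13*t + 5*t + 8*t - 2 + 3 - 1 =-m^3 + m^2*(-6*t - 3) + m*(7*t^2 - 21*t)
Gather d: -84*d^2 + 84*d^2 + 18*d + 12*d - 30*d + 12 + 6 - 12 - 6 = 0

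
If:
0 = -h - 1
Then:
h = -1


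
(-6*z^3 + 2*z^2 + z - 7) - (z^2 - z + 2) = -6*z^3 + z^2 + 2*z - 9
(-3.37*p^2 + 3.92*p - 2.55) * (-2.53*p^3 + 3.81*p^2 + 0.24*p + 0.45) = 8.5261*p^5 - 22.7573*p^4 + 20.5779*p^3 - 10.2912*p^2 + 1.152*p - 1.1475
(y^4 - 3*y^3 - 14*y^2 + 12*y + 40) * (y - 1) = y^5 - 4*y^4 - 11*y^3 + 26*y^2 + 28*y - 40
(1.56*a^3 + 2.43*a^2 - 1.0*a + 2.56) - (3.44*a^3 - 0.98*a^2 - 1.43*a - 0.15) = -1.88*a^3 + 3.41*a^2 + 0.43*a + 2.71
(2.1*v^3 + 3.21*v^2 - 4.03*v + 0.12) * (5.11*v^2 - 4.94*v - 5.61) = 10.731*v^5 + 6.0291*v^4 - 48.2317*v^3 + 2.5133*v^2 + 22.0155*v - 0.6732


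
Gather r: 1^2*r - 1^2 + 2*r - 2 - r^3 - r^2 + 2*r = -r^3 - r^2 + 5*r - 3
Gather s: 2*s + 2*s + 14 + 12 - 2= 4*s + 24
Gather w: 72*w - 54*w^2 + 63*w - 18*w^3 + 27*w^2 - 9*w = -18*w^3 - 27*w^2 + 126*w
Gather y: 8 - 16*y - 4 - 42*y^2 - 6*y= -42*y^2 - 22*y + 4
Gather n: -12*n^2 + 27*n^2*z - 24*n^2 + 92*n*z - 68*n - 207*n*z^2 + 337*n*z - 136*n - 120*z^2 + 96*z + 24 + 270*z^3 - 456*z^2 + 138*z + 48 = n^2*(27*z - 36) + n*(-207*z^2 + 429*z - 204) + 270*z^3 - 576*z^2 + 234*z + 72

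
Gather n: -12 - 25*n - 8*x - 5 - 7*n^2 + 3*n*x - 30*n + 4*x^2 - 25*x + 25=-7*n^2 + n*(3*x - 55) + 4*x^2 - 33*x + 8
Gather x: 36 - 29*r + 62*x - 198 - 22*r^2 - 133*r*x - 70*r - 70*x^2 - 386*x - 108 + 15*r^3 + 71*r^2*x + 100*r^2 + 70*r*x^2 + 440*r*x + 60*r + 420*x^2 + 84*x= 15*r^3 + 78*r^2 - 39*r + x^2*(70*r + 350) + x*(71*r^2 + 307*r - 240) - 270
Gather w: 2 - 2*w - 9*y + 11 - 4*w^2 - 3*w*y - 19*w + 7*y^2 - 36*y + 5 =-4*w^2 + w*(-3*y - 21) + 7*y^2 - 45*y + 18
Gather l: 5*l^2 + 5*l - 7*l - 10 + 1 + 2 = 5*l^2 - 2*l - 7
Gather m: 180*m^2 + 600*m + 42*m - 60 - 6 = 180*m^2 + 642*m - 66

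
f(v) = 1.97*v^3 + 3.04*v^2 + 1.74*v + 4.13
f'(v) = 5.91*v^2 + 6.08*v + 1.74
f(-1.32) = 2.60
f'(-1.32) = 4.01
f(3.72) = 154.08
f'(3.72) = 106.14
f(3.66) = 147.81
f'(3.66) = 103.16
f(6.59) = 711.41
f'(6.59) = 298.47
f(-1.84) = -1.05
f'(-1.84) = 10.56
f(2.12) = 40.25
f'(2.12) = 41.19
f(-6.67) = -456.81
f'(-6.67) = 224.12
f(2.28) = 47.25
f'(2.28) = 46.32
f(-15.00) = -5986.72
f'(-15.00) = 1240.29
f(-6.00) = -322.39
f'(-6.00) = 178.02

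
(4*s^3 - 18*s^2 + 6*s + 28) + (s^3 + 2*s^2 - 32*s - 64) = 5*s^3 - 16*s^2 - 26*s - 36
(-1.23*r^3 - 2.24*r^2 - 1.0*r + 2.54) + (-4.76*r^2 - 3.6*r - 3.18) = -1.23*r^3 - 7.0*r^2 - 4.6*r - 0.64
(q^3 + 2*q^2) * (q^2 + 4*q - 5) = q^5 + 6*q^4 + 3*q^3 - 10*q^2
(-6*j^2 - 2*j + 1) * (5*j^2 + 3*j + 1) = -30*j^4 - 28*j^3 - 7*j^2 + j + 1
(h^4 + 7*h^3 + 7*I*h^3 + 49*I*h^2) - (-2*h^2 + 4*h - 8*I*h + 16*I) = h^4 + 7*h^3 + 7*I*h^3 + 2*h^2 + 49*I*h^2 - 4*h + 8*I*h - 16*I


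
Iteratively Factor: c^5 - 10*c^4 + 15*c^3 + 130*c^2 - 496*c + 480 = (c - 5)*(c^4 - 5*c^3 - 10*c^2 + 80*c - 96) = (c - 5)*(c - 2)*(c^3 - 3*c^2 - 16*c + 48) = (c - 5)*(c - 2)*(c + 4)*(c^2 - 7*c + 12) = (c - 5)*(c - 4)*(c - 2)*(c + 4)*(c - 3)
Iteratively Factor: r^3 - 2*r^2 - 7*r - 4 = (r + 1)*(r^2 - 3*r - 4) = (r + 1)^2*(r - 4)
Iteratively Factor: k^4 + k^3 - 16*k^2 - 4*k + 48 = (k - 2)*(k^3 + 3*k^2 - 10*k - 24) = (k - 2)*(k + 4)*(k^2 - k - 6) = (k - 2)*(k + 2)*(k + 4)*(k - 3)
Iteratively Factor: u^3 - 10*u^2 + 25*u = (u)*(u^2 - 10*u + 25) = u*(u - 5)*(u - 5)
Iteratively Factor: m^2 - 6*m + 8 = (m - 2)*(m - 4)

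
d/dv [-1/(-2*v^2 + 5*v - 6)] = (5 - 4*v)/(2*v^2 - 5*v + 6)^2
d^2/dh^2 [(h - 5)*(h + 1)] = 2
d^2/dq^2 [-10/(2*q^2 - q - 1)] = 20*(-4*q^2 + 2*q + (4*q - 1)^2 + 2)/(-2*q^2 + q + 1)^3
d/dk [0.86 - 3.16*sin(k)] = -3.16*cos(k)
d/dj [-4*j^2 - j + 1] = -8*j - 1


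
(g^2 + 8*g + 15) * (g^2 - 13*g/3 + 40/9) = g^4 + 11*g^3/3 - 137*g^2/9 - 265*g/9 + 200/3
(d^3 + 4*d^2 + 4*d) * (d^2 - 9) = d^5 + 4*d^4 - 5*d^3 - 36*d^2 - 36*d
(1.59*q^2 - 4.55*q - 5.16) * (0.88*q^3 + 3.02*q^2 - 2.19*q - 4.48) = 1.3992*q^5 + 0.797800000000001*q^4 - 21.7639*q^3 - 12.7419*q^2 + 31.6844*q + 23.1168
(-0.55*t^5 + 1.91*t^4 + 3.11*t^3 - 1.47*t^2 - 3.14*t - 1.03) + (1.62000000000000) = -0.55*t^5 + 1.91*t^4 + 3.11*t^3 - 1.47*t^2 - 3.14*t + 0.59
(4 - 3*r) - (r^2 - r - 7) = -r^2 - 2*r + 11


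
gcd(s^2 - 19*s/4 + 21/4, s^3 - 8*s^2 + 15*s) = s - 3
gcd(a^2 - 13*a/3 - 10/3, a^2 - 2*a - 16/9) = a + 2/3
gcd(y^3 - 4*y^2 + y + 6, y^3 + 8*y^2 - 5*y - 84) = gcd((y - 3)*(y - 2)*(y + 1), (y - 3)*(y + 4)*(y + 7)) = y - 3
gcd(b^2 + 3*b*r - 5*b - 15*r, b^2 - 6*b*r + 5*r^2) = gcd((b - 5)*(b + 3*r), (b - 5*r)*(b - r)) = 1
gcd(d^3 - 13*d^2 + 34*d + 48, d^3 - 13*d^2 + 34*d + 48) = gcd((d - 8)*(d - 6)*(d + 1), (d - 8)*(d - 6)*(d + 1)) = d^3 - 13*d^2 + 34*d + 48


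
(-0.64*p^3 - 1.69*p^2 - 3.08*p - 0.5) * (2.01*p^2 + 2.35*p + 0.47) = -1.2864*p^5 - 4.9009*p^4 - 10.4631*p^3 - 9.0373*p^2 - 2.6226*p - 0.235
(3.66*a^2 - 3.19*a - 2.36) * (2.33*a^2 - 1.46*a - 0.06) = 8.5278*a^4 - 12.7763*a^3 - 1.061*a^2 + 3.637*a + 0.1416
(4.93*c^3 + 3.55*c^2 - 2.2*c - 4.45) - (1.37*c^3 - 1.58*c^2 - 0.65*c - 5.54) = 3.56*c^3 + 5.13*c^2 - 1.55*c + 1.09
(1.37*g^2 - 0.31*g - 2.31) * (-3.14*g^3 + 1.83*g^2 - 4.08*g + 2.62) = -4.3018*g^5 + 3.4805*g^4 + 1.0965*g^3 + 0.6269*g^2 + 8.6126*g - 6.0522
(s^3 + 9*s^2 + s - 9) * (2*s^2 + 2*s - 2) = 2*s^5 + 20*s^4 + 18*s^3 - 34*s^2 - 20*s + 18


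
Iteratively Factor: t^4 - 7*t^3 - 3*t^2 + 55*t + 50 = (t + 2)*(t^3 - 9*t^2 + 15*t + 25) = (t + 1)*(t + 2)*(t^2 - 10*t + 25) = (t - 5)*(t + 1)*(t + 2)*(t - 5)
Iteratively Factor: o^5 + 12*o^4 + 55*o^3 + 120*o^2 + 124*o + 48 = (o + 3)*(o^4 + 9*o^3 + 28*o^2 + 36*o + 16) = (o + 2)*(o + 3)*(o^3 + 7*o^2 + 14*o + 8) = (o + 2)^2*(o + 3)*(o^2 + 5*o + 4) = (o + 1)*(o + 2)^2*(o + 3)*(o + 4)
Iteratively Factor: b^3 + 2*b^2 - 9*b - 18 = (b - 3)*(b^2 + 5*b + 6) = (b - 3)*(b + 2)*(b + 3)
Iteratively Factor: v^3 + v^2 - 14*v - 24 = (v + 2)*(v^2 - v - 12) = (v + 2)*(v + 3)*(v - 4)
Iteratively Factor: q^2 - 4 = (q - 2)*(q + 2)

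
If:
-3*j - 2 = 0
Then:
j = -2/3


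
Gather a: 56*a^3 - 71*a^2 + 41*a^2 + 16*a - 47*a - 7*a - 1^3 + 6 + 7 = 56*a^3 - 30*a^2 - 38*a + 12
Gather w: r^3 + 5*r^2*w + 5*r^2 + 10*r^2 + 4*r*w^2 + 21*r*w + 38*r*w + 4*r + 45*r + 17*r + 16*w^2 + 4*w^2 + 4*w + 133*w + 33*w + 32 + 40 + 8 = r^3 + 15*r^2 + 66*r + w^2*(4*r + 20) + w*(5*r^2 + 59*r + 170) + 80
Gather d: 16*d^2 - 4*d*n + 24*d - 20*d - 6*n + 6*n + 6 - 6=16*d^2 + d*(4 - 4*n)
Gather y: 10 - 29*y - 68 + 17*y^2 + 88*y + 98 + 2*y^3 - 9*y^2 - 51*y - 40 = 2*y^3 + 8*y^2 + 8*y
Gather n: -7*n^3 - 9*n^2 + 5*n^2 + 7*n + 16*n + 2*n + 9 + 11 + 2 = -7*n^3 - 4*n^2 + 25*n + 22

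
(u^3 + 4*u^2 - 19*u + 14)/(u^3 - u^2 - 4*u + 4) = (u + 7)/(u + 2)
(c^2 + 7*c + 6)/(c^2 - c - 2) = (c + 6)/(c - 2)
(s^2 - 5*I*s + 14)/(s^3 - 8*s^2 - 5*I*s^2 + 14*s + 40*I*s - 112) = 1/(s - 8)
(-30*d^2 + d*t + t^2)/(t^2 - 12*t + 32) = (-30*d^2 + d*t + t^2)/(t^2 - 12*t + 32)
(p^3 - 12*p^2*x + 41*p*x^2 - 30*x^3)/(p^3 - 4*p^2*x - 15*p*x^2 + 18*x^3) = (p - 5*x)/(p + 3*x)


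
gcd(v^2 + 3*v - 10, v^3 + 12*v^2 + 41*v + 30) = v + 5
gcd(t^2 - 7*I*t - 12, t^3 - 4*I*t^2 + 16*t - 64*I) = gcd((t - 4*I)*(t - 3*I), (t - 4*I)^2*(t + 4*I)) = t - 4*I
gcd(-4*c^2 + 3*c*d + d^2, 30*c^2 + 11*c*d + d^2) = 1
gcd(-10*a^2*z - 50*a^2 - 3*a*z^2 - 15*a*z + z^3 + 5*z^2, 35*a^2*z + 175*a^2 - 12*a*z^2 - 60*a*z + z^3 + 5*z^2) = -5*a*z - 25*a + z^2 + 5*z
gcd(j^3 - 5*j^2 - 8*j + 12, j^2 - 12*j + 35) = 1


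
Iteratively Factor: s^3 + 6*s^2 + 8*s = (s + 4)*(s^2 + 2*s) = (s + 2)*(s + 4)*(s)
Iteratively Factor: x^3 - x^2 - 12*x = (x)*(x^2 - x - 12) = x*(x + 3)*(x - 4)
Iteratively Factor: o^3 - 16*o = (o + 4)*(o^2 - 4*o) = o*(o + 4)*(o - 4)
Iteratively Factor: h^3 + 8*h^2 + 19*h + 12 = (h + 1)*(h^2 + 7*h + 12) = (h + 1)*(h + 4)*(h + 3)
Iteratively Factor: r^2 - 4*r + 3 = (r - 1)*(r - 3)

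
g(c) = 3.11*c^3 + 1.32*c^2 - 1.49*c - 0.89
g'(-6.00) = 318.55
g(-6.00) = -616.19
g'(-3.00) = 74.56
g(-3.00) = -68.51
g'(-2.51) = 50.66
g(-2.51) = -38.01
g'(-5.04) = 222.20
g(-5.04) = -358.01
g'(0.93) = 9.03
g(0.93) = 1.37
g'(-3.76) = 120.49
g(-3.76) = -141.95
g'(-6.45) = 369.63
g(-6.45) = -770.89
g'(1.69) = 29.62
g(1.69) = 15.37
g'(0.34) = 0.49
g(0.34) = -1.12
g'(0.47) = 1.81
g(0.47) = -0.98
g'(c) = 9.33*c^2 + 2.64*c - 1.49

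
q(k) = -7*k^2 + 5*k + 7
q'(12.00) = -163.00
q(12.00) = -941.00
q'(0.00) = 5.00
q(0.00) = 7.00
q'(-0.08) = 6.12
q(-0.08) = 6.56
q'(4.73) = -61.22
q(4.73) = -125.96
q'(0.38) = -0.32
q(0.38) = 7.89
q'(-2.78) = 43.92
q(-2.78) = -61.00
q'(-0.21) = 7.94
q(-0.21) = 5.64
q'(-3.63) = 55.82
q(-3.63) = -103.39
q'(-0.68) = 14.52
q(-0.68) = 0.36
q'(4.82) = -62.48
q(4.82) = -131.53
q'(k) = 5 - 14*k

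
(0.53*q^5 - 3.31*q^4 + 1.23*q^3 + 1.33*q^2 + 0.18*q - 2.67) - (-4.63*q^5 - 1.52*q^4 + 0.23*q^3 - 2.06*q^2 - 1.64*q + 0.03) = 5.16*q^5 - 1.79*q^4 + 1.0*q^3 + 3.39*q^2 + 1.82*q - 2.7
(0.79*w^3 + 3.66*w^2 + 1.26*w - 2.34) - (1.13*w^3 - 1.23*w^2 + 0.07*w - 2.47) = -0.34*w^3 + 4.89*w^2 + 1.19*w + 0.13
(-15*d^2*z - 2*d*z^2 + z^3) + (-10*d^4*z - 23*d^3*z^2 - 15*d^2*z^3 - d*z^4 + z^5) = -10*d^4*z - 23*d^3*z^2 - 15*d^2*z^3 - 15*d^2*z - d*z^4 - 2*d*z^2 + z^5 + z^3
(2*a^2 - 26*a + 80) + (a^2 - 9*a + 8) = 3*a^2 - 35*a + 88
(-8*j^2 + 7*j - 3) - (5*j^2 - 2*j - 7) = -13*j^2 + 9*j + 4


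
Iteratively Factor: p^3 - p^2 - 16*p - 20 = (p + 2)*(p^2 - 3*p - 10) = (p + 2)^2*(p - 5)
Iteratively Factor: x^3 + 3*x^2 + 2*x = (x)*(x^2 + 3*x + 2) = x*(x + 2)*(x + 1)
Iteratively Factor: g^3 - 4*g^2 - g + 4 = (g - 1)*(g^2 - 3*g - 4) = (g - 1)*(g + 1)*(g - 4)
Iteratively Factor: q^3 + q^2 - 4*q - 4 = (q + 2)*(q^2 - q - 2) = (q - 2)*(q + 2)*(q + 1)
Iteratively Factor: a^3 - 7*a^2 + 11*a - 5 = (a - 1)*(a^2 - 6*a + 5) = (a - 1)^2*(a - 5)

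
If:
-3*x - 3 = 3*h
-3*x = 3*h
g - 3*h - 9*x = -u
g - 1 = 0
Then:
No Solution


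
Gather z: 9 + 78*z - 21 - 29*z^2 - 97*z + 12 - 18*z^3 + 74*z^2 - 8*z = -18*z^3 + 45*z^2 - 27*z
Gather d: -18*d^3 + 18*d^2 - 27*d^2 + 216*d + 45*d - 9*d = -18*d^3 - 9*d^2 + 252*d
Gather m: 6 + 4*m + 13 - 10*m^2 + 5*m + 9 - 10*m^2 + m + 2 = -20*m^2 + 10*m + 30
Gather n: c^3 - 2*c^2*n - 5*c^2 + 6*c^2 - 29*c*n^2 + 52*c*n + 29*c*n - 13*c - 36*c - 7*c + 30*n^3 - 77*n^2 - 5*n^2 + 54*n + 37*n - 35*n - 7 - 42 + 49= c^3 + c^2 - 56*c + 30*n^3 + n^2*(-29*c - 82) + n*(-2*c^2 + 81*c + 56)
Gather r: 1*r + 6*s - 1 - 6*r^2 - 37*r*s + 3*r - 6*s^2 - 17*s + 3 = -6*r^2 + r*(4 - 37*s) - 6*s^2 - 11*s + 2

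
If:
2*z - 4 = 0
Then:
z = 2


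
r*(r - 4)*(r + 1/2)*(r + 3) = r^4 - r^3/2 - 25*r^2/2 - 6*r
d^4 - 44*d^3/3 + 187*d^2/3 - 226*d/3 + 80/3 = (d - 8)*(d - 5)*(d - 1)*(d - 2/3)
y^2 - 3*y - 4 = (y - 4)*(y + 1)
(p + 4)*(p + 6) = p^2 + 10*p + 24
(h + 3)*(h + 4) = h^2 + 7*h + 12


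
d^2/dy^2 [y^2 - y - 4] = 2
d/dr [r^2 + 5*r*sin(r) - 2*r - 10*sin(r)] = 5*r*cos(r) + 2*r + 5*sin(r) - 10*cos(r) - 2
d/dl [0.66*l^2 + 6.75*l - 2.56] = 1.32*l + 6.75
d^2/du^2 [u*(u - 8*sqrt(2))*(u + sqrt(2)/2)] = 6*u - 15*sqrt(2)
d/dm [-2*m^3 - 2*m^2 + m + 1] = -6*m^2 - 4*m + 1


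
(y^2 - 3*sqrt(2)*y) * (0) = 0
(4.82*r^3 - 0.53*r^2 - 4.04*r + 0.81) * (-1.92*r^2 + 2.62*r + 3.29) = -9.2544*r^5 + 13.646*r^4 + 22.226*r^3 - 13.8837*r^2 - 11.1694*r + 2.6649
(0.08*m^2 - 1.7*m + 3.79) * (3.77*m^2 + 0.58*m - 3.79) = 0.3016*m^4 - 6.3626*m^3 + 12.9991*m^2 + 8.6412*m - 14.3641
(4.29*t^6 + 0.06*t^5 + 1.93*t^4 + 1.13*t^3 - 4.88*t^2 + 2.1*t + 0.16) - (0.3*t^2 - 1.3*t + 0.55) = 4.29*t^6 + 0.06*t^5 + 1.93*t^4 + 1.13*t^3 - 5.18*t^2 + 3.4*t - 0.39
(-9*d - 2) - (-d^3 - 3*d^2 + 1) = d^3 + 3*d^2 - 9*d - 3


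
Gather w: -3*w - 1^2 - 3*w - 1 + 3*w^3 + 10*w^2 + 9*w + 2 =3*w^3 + 10*w^2 + 3*w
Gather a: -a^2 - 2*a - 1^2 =-a^2 - 2*a - 1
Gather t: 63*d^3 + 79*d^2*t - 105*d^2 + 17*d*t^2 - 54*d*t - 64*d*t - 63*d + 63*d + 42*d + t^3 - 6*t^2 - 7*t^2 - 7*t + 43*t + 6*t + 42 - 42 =63*d^3 - 105*d^2 + 42*d + t^3 + t^2*(17*d - 13) + t*(79*d^2 - 118*d + 42)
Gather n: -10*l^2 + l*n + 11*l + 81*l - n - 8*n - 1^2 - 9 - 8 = -10*l^2 + 92*l + n*(l - 9) - 18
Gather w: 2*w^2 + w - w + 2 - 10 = 2*w^2 - 8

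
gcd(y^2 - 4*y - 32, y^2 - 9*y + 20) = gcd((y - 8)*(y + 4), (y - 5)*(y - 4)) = 1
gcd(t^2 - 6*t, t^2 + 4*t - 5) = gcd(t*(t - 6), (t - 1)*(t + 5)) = 1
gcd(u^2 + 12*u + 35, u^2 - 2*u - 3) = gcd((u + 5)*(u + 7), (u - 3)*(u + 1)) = 1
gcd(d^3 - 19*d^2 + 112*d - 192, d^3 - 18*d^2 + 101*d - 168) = d^2 - 11*d + 24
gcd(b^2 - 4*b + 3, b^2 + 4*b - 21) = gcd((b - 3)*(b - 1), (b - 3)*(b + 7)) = b - 3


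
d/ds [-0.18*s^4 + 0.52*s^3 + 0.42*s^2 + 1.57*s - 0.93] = -0.72*s^3 + 1.56*s^2 + 0.84*s + 1.57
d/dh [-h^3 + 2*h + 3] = 2 - 3*h^2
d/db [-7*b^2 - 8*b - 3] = -14*b - 8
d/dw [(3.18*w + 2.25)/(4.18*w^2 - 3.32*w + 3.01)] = (-13.2924*w^2 - 18.81*w + 17.0418)/(17.4724*w^4 - 27.7552*w^3 + 36.186*w^2 - 19.9864*w + 9.0601)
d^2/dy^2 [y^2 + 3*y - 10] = 2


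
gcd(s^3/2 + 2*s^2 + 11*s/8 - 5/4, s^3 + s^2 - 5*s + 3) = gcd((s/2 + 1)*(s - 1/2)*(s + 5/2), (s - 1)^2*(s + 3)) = 1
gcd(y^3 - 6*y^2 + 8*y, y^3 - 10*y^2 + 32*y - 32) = y^2 - 6*y + 8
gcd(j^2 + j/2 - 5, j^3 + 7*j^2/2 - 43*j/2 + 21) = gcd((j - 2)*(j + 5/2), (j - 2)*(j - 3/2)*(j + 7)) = j - 2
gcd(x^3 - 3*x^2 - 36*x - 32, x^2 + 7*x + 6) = x + 1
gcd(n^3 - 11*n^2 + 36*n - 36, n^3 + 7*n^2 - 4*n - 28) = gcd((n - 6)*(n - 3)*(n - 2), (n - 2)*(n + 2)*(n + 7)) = n - 2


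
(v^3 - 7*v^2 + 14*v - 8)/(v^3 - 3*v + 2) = (v^2 - 6*v + 8)/(v^2 + v - 2)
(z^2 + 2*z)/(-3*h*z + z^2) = (z + 2)/(-3*h + z)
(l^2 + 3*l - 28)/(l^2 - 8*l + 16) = (l + 7)/(l - 4)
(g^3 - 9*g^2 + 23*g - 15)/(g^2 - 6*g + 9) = (g^2 - 6*g + 5)/(g - 3)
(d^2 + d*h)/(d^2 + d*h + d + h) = d/(d + 1)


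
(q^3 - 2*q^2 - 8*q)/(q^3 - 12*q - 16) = q/(q + 2)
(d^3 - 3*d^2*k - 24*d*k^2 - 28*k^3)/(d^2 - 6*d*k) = (d^3 - 3*d^2*k - 24*d*k^2 - 28*k^3)/(d*(d - 6*k))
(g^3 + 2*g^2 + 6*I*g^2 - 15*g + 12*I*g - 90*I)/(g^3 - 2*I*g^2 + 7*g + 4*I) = (g^3 + g^2*(2 + 6*I) + g*(-15 + 12*I) - 90*I)/(g^3 - 2*I*g^2 + 7*g + 4*I)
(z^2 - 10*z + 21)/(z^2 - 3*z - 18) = (-z^2 + 10*z - 21)/(-z^2 + 3*z + 18)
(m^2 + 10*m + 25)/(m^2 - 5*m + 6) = (m^2 + 10*m + 25)/(m^2 - 5*m + 6)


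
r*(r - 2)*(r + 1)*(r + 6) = r^4 + 5*r^3 - 8*r^2 - 12*r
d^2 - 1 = (d - 1)*(d + 1)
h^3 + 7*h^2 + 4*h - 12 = (h - 1)*(h + 2)*(h + 6)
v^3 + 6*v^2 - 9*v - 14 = (v - 2)*(v + 1)*(v + 7)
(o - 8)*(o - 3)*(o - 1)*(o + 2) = o^4 - 10*o^3 + 11*o^2 + 46*o - 48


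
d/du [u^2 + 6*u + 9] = 2*u + 6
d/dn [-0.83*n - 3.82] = -0.830000000000000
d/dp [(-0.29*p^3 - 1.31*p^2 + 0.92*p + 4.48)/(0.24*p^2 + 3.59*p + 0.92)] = (-0.0696*p^4 - 2.0822*p^3 - 5.7241*p^2 - 4.5608*p - 15.2368)/(0.0576*p^4 + 1.7232*p^3 + 13.3297*p^2 + 6.6056*p + 0.8464)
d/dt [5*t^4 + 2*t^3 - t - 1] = 20*t^3 + 6*t^2 - 1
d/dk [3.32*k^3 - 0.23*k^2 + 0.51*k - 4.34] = 9.96*k^2 - 0.46*k + 0.51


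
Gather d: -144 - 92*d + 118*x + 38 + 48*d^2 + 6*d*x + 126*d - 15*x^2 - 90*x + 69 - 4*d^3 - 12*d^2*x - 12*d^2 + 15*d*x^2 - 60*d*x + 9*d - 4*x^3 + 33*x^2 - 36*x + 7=-4*d^3 + d^2*(36 - 12*x) + d*(15*x^2 - 54*x + 43) - 4*x^3 + 18*x^2 - 8*x - 30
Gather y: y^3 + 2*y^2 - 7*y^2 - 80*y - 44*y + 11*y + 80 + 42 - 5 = y^3 - 5*y^2 - 113*y + 117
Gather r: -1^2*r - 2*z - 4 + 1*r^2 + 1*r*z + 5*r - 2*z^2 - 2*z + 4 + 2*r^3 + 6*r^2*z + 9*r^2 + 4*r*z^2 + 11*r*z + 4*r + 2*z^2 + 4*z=2*r^3 + r^2*(6*z + 10) + r*(4*z^2 + 12*z + 8)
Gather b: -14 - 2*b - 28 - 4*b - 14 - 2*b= -8*b - 56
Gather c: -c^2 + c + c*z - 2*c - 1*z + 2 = -c^2 + c*(z - 1) - z + 2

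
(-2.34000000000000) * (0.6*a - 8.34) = 19.5156 - 1.404*a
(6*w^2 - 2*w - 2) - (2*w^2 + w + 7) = 4*w^2 - 3*w - 9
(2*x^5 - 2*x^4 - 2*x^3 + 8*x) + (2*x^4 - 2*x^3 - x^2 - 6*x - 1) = 2*x^5 - 4*x^3 - x^2 + 2*x - 1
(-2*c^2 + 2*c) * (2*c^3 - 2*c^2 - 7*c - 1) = -4*c^5 + 8*c^4 + 10*c^3 - 12*c^2 - 2*c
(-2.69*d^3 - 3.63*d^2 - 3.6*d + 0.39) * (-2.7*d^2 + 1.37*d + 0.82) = 7.263*d^5 + 6.1157*d^4 + 2.5411*d^3 - 8.9616*d^2 - 2.4177*d + 0.3198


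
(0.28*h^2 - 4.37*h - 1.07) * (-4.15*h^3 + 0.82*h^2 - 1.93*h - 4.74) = -1.162*h^5 + 18.3651*h^4 + 0.316700000000001*h^3 + 6.2295*h^2 + 22.7789*h + 5.0718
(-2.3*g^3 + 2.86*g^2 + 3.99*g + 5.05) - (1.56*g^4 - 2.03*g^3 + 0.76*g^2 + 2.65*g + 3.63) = -1.56*g^4 - 0.27*g^3 + 2.1*g^2 + 1.34*g + 1.42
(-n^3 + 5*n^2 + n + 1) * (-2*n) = 2*n^4 - 10*n^3 - 2*n^2 - 2*n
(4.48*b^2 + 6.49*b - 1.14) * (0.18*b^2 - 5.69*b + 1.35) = 0.8064*b^4 - 24.323*b^3 - 31.0853*b^2 + 15.2481*b - 1.539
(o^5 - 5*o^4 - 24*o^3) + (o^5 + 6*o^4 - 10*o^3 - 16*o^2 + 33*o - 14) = 2*o^5 + o^4 - 34*o^3 - 16*o^2 + 33*o - 14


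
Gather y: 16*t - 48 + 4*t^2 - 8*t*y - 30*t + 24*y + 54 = 4*t^2 - 14*t + y*(24 - 8*t) + 6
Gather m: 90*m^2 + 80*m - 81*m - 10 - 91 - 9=90*m^2 - m - 110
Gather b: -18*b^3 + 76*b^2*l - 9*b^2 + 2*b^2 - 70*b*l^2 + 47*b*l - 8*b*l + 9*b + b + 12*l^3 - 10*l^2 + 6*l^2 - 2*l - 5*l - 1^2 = -18*b^3 + b^2*(76*l - 7) + b*(-70*l^2 + 39*l + 10) + 12*l^3 - 4*l^2 - 7*l - 1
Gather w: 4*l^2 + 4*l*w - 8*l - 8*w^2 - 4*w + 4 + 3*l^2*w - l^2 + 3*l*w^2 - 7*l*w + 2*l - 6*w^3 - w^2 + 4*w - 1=3*l^2 - 6*l - 6*w^3 + w^2*(3*l - 9) + w*(3*l^2 - 3*l) + 3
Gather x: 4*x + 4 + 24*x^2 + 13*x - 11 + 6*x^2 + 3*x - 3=30*x^2 + 20*x - 10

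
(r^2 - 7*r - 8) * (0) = 0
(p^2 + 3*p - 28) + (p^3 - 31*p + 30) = p^3 + p^2 - 28*p + 2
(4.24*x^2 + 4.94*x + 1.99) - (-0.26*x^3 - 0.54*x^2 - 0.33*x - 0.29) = 0.26*x^3 + 4.78*x^2 + 5.27*x + 2.28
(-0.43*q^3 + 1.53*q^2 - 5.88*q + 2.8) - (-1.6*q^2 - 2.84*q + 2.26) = -0.43*q^3 + 3.13*q^2 - 3.04*q + 0.54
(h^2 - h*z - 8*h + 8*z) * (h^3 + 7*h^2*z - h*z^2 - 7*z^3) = h^5 + 6*h^4*z - 8*h^4 - 8*h^3*z^2 - 48*h^3*z - 6*h^2*z^3 + 64*h^2*z^2 + 7*h*z^4 + 48*h*z^3 - 56*z^4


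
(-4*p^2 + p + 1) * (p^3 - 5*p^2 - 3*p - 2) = -4*p^5 + 21*p^4 + 8*p^3 - 5*p - 2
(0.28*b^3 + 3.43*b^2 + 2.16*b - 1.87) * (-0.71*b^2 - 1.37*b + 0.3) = -0.1988*b^5 - 2.8189*b^4 - 6.1487*b^3 - 0.6025*b^2 + 3.2099*b - 0.561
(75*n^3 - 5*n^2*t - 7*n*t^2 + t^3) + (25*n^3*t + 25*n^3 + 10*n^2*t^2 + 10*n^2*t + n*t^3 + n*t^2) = 25*n^3*t + 100*n^3 + 10*n^2*t^2 + 5*n^2*t + n*t^3 - 6*n*t^2 + t^3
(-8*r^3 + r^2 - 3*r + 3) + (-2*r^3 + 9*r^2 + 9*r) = -10*r^3 + 10*r^2 + 6*r + 3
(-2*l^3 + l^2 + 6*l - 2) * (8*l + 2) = -16*l^4 + 4*l^3 + 50*l^2 - 4*l - 4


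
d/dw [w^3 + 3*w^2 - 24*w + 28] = 3*w^2 + 6*w - 24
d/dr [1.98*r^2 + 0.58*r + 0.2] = 3.96*r + 0.58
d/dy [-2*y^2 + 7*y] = 7 - 4*y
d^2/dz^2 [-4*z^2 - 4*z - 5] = -8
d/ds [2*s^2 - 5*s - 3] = 4*s - 5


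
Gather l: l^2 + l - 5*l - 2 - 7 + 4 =l^2 - 4*l - 5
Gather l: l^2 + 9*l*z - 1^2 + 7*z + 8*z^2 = l^2 + 9*l*z + 8*z^2 + 7*z - 1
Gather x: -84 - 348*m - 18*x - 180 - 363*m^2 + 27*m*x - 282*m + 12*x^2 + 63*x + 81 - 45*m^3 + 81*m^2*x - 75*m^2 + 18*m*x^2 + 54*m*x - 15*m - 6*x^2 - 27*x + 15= -45*m^3 - 438*m^2 - 645*m + x^2*(18*m + 6) + x*(81*m^2 + 81*m + 18) - 168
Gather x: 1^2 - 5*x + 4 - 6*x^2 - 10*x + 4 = -6*x^2 - 15*x + 9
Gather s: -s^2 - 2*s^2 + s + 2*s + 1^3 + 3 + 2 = -3*s^2 + 3*s + 6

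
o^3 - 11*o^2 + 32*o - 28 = (o - 7)*(o - 2)^2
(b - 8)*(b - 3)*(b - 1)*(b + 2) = b^4 - 10*b^3 + 11*b^2 + 46*b - 48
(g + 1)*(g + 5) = g^2 + 6*g + 5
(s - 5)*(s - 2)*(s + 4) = s^3 - 3*s^2 - 18*s + 40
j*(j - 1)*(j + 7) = j^3 + 6*j^2 - 7*j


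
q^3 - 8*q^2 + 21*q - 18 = (q - 3)^2*(q - 2)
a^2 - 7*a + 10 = (a - 5)*(a - 2)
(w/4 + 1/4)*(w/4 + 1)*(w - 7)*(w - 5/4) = w^4/16 - 13*w^3/64 - 57*w^2/32 + 43*w/64 + 35/16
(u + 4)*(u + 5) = u^2 + 9*u + 20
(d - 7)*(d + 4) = d^2 - 3*d - 28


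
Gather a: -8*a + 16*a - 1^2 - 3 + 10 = 8*a + 6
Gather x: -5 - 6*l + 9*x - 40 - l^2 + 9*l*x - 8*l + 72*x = -l^2 - 14*l + x*(9*l + 81) - 45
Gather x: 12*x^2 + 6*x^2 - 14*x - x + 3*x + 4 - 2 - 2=18*x^2 - 12*x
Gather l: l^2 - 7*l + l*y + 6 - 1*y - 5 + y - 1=l^2 + l*(y - 7)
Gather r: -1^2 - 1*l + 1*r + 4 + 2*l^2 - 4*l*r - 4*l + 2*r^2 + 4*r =2*l^2 - 5*l + 2*r^2 + r*(5 - 4*l) + 3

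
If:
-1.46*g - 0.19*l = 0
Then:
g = -0.13013698630137*l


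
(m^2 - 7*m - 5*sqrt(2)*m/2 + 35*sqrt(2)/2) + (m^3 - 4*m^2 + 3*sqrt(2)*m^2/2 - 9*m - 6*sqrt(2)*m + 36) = m^3 - 3*m^2 + 3*sqrt(2)*m^2/2 - 16*m - 17*sqrt(2)*m/2 + 35*sqrt(2)/2 + 36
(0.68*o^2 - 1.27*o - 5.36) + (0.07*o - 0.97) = 0.68*o^2 - 1.2*o - 6.33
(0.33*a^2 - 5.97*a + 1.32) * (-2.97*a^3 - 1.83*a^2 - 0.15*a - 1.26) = -0.9801*a^5 + 17.127*a^4 + 6.9552*a^3 - 1.9359*a^2 + 7.3242*a - 1.6632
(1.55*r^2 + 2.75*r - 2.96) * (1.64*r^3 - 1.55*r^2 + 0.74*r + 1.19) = 2.542*r^5 + 2.1075*r^4 - 7.9699*r^3 + 8.4675*r^2 + 1.0821*r - 3.5224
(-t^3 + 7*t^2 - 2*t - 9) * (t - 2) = -t^4 + 9*t^3 - 16*t^2 - 5*t + 18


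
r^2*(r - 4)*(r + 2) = r^4 - 2*r^3 - 8*r^2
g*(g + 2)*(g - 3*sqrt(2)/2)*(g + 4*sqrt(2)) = g^4 + 2*g^3 + 5*sqrt(2)*g^3/2 - 12*g^2 + 5*sqrt(2)*g^2 - 24*g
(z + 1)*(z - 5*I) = z^2 + z - 5*I*z - 5*I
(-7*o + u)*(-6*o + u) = 42*o^2 - 13*o*u + u^2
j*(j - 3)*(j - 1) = j^3 - 4*j^2 + 3*j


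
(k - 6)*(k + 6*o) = k^2 + 6*k*o - 6*k - 36*o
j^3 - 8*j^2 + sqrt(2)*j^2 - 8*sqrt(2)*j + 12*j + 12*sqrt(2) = (j - 6)*(j - 2)*(j + sqrt(2))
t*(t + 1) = t^2 + t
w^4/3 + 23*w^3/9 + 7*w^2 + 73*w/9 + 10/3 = (w/3 + 1)*(w + 1)*(w + 5/3)*(w + 2)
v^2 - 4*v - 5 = (v - 5)*(v + 1)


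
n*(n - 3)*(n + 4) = n^3 + n^2 - 12*n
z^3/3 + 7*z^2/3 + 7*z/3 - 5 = (z/3 + 1)*(z - 1)*(z + 5)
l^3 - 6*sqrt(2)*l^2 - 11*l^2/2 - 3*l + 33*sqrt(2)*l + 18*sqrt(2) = (l - 6)*(l + 1/2)*(l - 6*sqrt(2))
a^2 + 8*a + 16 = (a + 4)^2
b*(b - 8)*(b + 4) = b^3 - 4*b^2 - 32*b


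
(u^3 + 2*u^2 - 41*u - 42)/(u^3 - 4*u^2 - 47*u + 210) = (u + 1)/(u - 5)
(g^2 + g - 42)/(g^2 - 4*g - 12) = (g + 7)/(g + 2)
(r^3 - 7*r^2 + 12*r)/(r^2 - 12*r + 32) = r*(r - 3)/(r - 8)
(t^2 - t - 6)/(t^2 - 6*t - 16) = (t - 3)/(t - 8)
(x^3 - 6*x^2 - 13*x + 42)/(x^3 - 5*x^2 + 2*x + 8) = (x^2 - 4*x - 21)/(x^2 - 3*x - 4)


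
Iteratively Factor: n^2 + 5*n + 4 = (n + 4)*(n + 1)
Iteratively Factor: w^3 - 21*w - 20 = (w - 5)*(w^2 + 5*w + 4) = (w - 5)*(w + 4)*(w + 1)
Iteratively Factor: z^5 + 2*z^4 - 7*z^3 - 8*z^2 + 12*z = (z + 3)*(z^4 - z^3 - 4*z^2 + 4*z) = (z - 1)*(z + 3)*(z^3 - 4*z) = z*(z - 1)*(z + 3)*(z^2 - 4) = z*(z - 2)*(z - 1)*(z + 3)*(z + 2)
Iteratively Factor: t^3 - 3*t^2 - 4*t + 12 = (t - 2)*(t^2 - t - 6) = (t - 3)*(t - 2)*(t + 2)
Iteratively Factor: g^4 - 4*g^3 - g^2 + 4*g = (g - 1)*(g^3 - 3*g^2 - 4*g) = (g - 1)*(g + 1)*(g^2 - 4*g) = g*(g - 1)*(g + 1)*(g - 4)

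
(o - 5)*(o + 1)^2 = o^3 - 3*o^2 - 9*o - 5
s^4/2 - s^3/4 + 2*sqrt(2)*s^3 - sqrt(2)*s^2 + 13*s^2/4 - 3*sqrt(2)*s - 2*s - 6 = (s/2 + sqrt(2))*(s - 3/2)*(s + 1)*(s + 2*sqrt(2))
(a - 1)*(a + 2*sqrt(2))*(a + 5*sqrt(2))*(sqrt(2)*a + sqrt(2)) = sqrt(2)*a^4 + 14*a^3 + 19*sqrt(2)*a^2 - 14*a - 20*sqrt(2)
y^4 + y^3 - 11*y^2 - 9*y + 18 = (y - 3)*(y - 1)*(y + 2)*(y + 3)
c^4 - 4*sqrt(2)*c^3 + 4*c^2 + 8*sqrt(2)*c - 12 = (c - 3*sqrt(2))*(c - sqrt(2))^2*(c + sqrt(2))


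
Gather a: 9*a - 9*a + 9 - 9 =0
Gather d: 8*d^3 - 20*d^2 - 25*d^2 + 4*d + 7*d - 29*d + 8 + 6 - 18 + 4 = 8*d^3 - 45*d^2 - 18*d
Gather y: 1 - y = 1 - y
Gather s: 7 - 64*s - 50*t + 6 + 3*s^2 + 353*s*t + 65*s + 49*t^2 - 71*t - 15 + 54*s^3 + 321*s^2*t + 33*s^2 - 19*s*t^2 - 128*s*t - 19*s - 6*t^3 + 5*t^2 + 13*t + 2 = 54*s^3 + s^2*(321*t + 36) + s*(-19*t^2 + 225*t - 18) - 6*t^3 + 54*t^2 - 108*t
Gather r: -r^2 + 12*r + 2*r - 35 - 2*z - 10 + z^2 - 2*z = -r^2 + 14*r + z^2 - 4*z - 45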